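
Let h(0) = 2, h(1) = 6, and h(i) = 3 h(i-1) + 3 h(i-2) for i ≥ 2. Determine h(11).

h(2) = 3(6) + 3(2) = 24
h(3) = 3(24) + 3(6) = 90
h(4) = 3(90) + 3(24) = 342
h(5) = 3(342) + 3(90) = 1296
h(6) = 3(1296) + 3(342) = 4914
h(7) = 3(4914) + 3(1296) = 18630
h(8) = 3(18630) + 3(4914) = 70632
h(9) = 3(70632) + 3(18630) = 267786
h(10) = 3(267786) + 3(70632) = 1015254
h(11) = 3(1015254) + 3(267786) = 3849120

3849120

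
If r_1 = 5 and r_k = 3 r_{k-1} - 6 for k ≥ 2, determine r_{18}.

The fixed point is -6/(1 - 3) = 3, so r_k - 3 = 3(r_{k-1} - 3).
Hence r_k = 2·3^{k-1} + 3.
r_{18} = 2·3^{17} + 3 = 2·129140163 + 3 = 258280329.

258280329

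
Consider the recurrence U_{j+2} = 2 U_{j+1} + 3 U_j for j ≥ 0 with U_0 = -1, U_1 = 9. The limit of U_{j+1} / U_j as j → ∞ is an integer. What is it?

The characteristic equation is r^2 - 2r - 3 = 0, which factors as (r - 3)(r + 1) = 0.
So the roots are 3 and -1. Since |3| > |-1| and the coefficient of 3^j is non-zero, the ratio tends to 3.

3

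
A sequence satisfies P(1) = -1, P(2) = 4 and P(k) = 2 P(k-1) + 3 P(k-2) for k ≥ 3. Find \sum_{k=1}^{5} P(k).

89

P(3) = 2·4 + 3·(-1) = 5
P(4) = 2·5 + 3·4 = 22
P(5) = 2·22 + 3·5 = 59
Sum = (-1) + 4 + 5 + 22 + 59 = 89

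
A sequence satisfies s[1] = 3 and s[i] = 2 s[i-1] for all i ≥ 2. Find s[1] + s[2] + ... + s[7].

381

s[2] = 2(3) = 6
s[3] = 2(6) = 12
s[4] = 2(12) = 24
s[5] = 2(24) = 48
s[6] = 2(48) = 96
s[7] = 2(96) = 192
Sum = 3 + 6 + 12 + 24 + 48 + 96 + 192 = 381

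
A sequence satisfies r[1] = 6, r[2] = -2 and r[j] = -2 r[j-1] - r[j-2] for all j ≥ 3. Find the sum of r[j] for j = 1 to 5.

r[3] = -2·(-2) - 6 = -2
r[4] = -2·(-2) - (-2) = 6
r[5] = -2·6 - (-2) = -10
Sum = 6 + (-2) + (-2) + 6 + (-10) = -2

-2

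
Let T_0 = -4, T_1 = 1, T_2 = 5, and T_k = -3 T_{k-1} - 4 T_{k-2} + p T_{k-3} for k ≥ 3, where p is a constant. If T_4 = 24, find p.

T_3 = -19 - 4p
T_4 = 37 + 13p
So 37 + 13p = 24, giving p = -1.

-1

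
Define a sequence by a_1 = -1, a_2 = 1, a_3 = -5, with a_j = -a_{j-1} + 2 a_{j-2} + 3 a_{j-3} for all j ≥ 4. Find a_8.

a_4 = -(-5) + 2·1 + 3·(-1) = 4
a_5 = -4 + 2·(-5) + 3·1 = -11
a_6 = -(-11) + 2·4 + 3·(-5) = 4
a_7 = -4 + 2·(-11) + 3·4 = -14
a_8 = -(-14) + 2·4 + 3·(-11) = -11

-11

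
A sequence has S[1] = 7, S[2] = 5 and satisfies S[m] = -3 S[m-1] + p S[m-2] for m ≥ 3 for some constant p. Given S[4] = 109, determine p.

-4

S[3] = -15 + 7p
S[4] = 45 - 16p
So 45 - 16p = 109, giving p = -4.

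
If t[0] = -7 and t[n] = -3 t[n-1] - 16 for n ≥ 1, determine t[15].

The fixed point is -16/(1 + 3) = -4, so t[n] + 4 = -3(t[n-1] + 4).
Hence t[n] = -3·(-3)^n - 4.
t[15] = -3·(-3)^{15} - 4 = -3·-14348907 - 4 = 43046717.

43046717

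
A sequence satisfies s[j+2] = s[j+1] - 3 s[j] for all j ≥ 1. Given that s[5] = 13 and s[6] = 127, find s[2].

Rearranging, s[j-2] = (s[j] - s[j-1]) / -3.
s[4] = (127 - 13) / -3 = 114/-3 = -38
s[3] = (13 - (-38)) / -3 = 51/-3 = -17
s[2] = (-38 - (-17)) / -3 = -21/-3 = 7

7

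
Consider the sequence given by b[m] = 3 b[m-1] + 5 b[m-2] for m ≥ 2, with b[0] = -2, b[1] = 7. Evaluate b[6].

b[2] = 3(7) + 5(-2) = 11
b[3] = 3(11) + 5(7) = 68
b[4] = 3(68) + 5(11) = 259
b[5] = 3(259) + 5(68) = 1117
b[6] = 3(1117) + 5(259) = 4646

4646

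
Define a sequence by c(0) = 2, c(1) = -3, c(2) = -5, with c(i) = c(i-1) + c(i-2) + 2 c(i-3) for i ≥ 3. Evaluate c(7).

-111

c(3) = (-5) + (-3) + 2·2 = -4
c(4) = (-4) + (-5) + 2·(-3) = -15
c(5) = (-15) + (-4) + 2·(-5) = -29
c(6) = (-29) + (-15) + 2·(-4) = -52
c(7) = (-52) + (-29) + 2·(-15) = -111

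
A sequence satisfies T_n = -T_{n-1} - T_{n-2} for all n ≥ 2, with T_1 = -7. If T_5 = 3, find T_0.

Let T_0 = v.
T_2 = 7 - v
T_3 = v
T_4 = -7
T_5 = 7 - v
So 7 - v = 3, giving v = 4.

4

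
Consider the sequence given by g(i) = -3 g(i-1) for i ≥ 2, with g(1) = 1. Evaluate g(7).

g(2) = -3*1 = -3
g(3) = -3*(-3) = 9
g(4) = -3*9 = -27
g(5) = -3*(-27) = 81
g(6) = -3*81 = -243
g(7) = -3*(-243) = 729

729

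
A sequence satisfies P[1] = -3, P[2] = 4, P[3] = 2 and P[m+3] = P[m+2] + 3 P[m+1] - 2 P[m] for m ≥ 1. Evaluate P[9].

390

P[4] = 2 + 3·4 - 2·(-3) = 20
P[5] = 20 + 3·2 - 2·4 = 18
P[6] = 18 + 3·20 - 2·2 = 74
P[7] = 74 + 3·18 - 2·20 = 88
P[8] = 88 + 3·74 - 2·18 = 274
P[9] = 274 + 3·88 - 2·74 = 390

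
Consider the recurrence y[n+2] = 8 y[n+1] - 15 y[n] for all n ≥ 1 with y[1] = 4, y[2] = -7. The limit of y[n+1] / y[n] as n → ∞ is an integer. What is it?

5

The characteristic equation is r^2 - 8r + 15 = 0, which factors as (r - 5)(r - 3) = 0.
So the roots are 5 and 3. Since |5| > |3| and the coefficient of 5^n is non-zero, the ratio tends to 5.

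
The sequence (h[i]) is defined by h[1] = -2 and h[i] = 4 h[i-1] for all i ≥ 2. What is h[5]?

-512

h[2] = 4*(-2) = -8
h[3] = 4*(-8) = -32
h[4] = 4*(-32) = -128
h[5] = 4*(-128) = -512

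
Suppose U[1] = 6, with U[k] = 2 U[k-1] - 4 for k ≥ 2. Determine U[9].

U[2] = 2(6) - 4 = 8
U[3] = 2(8) - 4 = 12
U[4] = 2(12) - 4 = 20
U[5] = 2(20) - 4 = 36
U[6] = 2(36) - 4 = 68
U[7] = 2(68) - 4 = 132
U[8] = 2(132) - 4 = 260
U[9] = 2(260) - 4 = 516

516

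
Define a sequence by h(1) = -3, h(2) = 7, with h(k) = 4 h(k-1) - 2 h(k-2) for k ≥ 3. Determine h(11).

666400

h(3) = 4(7) - 2(-3) = 34
h(4) = 4(34) - 2(7) = 122
h(5) = 4(122) - 2(34) = 420
h(6) = 4(420) - 2(122) = 1436
h(7) = 4(1436) - 2(420) = 4904
h(8) = 4(4904) - 2(1436) = 16744
h(9) = 4(16744) - 2(4904) = 57168
h(10) = 4(57168) - 2(16744) = 195184
h(11) = 4(195184) - 2(57168) = 666400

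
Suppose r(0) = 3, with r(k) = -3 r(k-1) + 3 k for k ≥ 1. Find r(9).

r(1) = -3·3 + 3 = -6
r(2) = -3·(-6) + 6 = 24
r(3) = -3·24 + 9 = -63
r(4) = -3·(-63) + 12 = 201
r(5) = -3·201 + 15 = -588
r(6) = -3·(-588) + 18 = 1782
r(7) = -3·1782 + 21 = -5325
r(8) = -3·(-5325) + 24 = 15999
r(9) = -3·15999 + 27 = -47970

-47970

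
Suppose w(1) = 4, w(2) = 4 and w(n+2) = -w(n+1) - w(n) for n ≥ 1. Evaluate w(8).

4

w(3) = -4 - 4 = -8
w(4) = -(-8) - 4 = 4
w(5) = -4 - (-8) = 4
w(6) = -4 - 4 = -8
w(7) = -(-8) - 4 = 4
w(8) = -4 - (-8) = 4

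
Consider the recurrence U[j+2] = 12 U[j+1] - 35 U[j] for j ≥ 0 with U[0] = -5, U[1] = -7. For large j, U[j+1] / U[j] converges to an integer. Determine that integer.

The characteristic equation is r^2 - 12r + 35 = 0, which factors as (r - 7)(r - 5) = 0.
So the roots are 7 and 5. Since |7| > |5| and the coefficient of 7^j is non-zero, the ratio tends to 7.

7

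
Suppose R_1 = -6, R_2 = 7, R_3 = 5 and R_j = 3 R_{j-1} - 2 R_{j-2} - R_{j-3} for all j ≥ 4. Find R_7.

R_4 = 3*5 - 2*7 - (-6) = 7
R_5 = 3*7 - 2*5 - 7 = 4
R_6 = 3*4 - 2*7 - 5 = -7
R_7 = 3*(-7) - 2*4 - 7 = -36

-36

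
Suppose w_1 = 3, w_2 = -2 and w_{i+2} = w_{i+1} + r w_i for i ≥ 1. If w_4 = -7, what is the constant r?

-5

w_3 = -2 + 3r
w_4 = -2 + r
So -2 + r = -7, giving r = -5.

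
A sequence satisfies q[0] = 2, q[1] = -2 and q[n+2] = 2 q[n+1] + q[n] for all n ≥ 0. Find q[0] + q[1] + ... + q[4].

-22

q[2] = 2·(-2) + 2 = -2
q[3] = 2·(-2) + (-2) = -6
q[4] = 2·(-6) + (-2) = -14
Sum = 2 + (-2) + (-2) + (-6) + (-14) = -22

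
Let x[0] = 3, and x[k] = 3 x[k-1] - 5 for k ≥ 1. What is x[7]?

1096

x[1] = 3·3 - 5 = 4
x[2] = 3·4 - 5 = 7
x[3] = 3·7 - 5 = 16
x[4] = 3·16 - 5 = 43
x[5] = 3·43 - 5 = 124
x[6] = 3·124 - 5 = 367
x[7] = 3·367 - 5 = 1096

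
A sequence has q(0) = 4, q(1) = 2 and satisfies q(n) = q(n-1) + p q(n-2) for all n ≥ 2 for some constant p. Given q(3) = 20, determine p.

3

q(2) = 2 + 4p
q(3) = 2 + 6p
So 2 + 6p = 20, giving p = 3.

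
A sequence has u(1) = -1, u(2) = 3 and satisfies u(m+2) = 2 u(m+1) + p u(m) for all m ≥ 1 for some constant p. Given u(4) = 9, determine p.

-3

u(3) = 6 - p
u(4) = 12 + p
So 12 + p = 9, giving p = -3.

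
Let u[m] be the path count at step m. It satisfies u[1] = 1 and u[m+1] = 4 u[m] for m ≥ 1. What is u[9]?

u[2] = 4(1) = 4
u[3] = 4(4) = 16
u[4] = 4(16) = 64
u[5] = 4(64) = 256
u[6] = 4(256) = 1024
u[7] = 4(1024) = 4096
u[8] = 4(4096) = 16384
u[9] = 4(16384) = 65536

65536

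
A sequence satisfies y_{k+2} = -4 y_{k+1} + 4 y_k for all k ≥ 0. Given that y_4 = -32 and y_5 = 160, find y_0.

Rearranging, y_{k-2} = (y_k + 4 y_{k-1}) / 4.
y_3 = (160 + 4(-32)) / 4 = 32/4 = 8
y_2 = (-32 + 4(8)) / 4 = 0/4 = 0
y_1 = (8 + 4(0)) / 4 = 8/4 = 2
y_0 = (0 + 4(2)) / 4 = 8/4 = 2

2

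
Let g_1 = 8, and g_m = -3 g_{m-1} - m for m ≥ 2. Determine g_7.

g_2 = -3*8 - 2 = -26
g_3 = -3*(-26) - 3 = 75
g_4 = -3*75 - 4 = -229
g_5 = -3*(-229) - 5 = 682
g_6 = -3*682 - 6 = -2052
g_7 = -3*(-2052) - 7 = 6149

6149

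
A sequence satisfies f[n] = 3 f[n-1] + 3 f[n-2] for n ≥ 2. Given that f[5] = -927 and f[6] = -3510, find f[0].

Rearranging, f[n-2] = (f[n] - 3 f[n-1]) / 3.
f[4] = (-3510 - 3·(-927)) / 3 = -729/3 = -243
f[3] = (-927 - 3·(-243)) / 3 = -198/3 = -66
f[2] = (-243 - 3·(-66)) / 3 = -45/3 = -15
f[1] = (-66 - 3·(-15)) / 3 = -21/3 = -7
f[0] = (-15 - 3·(-7)) / 3 = 6/3 = 2

2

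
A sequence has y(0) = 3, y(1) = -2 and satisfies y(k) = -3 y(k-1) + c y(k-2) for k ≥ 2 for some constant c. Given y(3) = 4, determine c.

y(2) = 6 + 3c
y(3) = -18 - 11c
So -18 - 11c = 4, giving c = -2.

-2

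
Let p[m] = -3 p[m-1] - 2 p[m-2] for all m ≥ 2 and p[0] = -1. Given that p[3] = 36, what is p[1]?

Let p[1] = v.
p[2] = 2 - 3v
p[3] = -6 + 7v
So -6 + 7v = 36, giving v = 6.

6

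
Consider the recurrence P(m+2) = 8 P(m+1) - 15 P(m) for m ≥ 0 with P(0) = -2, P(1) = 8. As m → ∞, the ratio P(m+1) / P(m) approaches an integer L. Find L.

The characteristic equation is r^2 - 8r + 15 = 0, which factors as (r - 5)(r - 3) = 0.
So the roots are 5 and 3. Since |5| > |3| and the coefficient of 5^m is non-zero, the ratio tends to 5.

5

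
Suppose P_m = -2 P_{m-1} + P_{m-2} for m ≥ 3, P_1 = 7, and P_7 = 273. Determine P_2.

Let P_2 = z.
P_3 = 7 - 2z
P_4 = -14 + 5z
P_5 = 35 - 12z
P_6 = -84 + 29z
P_7 = 203 - 70z
So 203 - 70z = 273, giving z = -1.

-1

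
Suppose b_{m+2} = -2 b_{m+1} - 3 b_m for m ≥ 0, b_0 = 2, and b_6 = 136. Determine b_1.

Let b_1 = v.
b_2 = -6 - 2v
b_3 = 12 + v
b_4 = -6 + 4v
b_5 = -24 - 11v
b_6 = 66 + 10v
So 66 + 10v = 136, giving v = 7.

7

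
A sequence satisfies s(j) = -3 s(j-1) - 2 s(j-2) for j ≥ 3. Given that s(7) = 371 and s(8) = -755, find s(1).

-7

Rearranging, s(j-2) = (s(j) + 3 s(j-1)) / -2.
s(6) = (-755 + 3·371) / -2 = 358/-2 = -179
s(5) = (371 + 3·(-179)) / -2 = -166/-2 = 83
s(4) = (-179 + 3·83) / -2 = 70/-2 = -35
s(3) = (83 + 3·(-35)) / -2 = -22/-2 = 11
s(2) = (-35 + 3·11) / -2 = -2/-2 = 1
s(1) = (11 + 3·1) / -2 = 14/-2 = -7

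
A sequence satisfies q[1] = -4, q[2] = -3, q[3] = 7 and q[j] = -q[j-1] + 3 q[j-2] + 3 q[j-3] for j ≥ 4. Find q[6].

-103

q[4] = -7 + 3(-3) + 3(-4) = -28
q[5] = -(-28) + 3(7) + 3(-3) = 40
q[6] = -40 + 3(-28) + 3(7) = -103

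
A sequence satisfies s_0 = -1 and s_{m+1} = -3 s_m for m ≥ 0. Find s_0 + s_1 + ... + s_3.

s_1 = -3(-1) = 3
s_2 = -3(3) = -9
s_3 = -3(-9) = 27
Sum = (-1) + 3 + (-9) + 27 = 20

20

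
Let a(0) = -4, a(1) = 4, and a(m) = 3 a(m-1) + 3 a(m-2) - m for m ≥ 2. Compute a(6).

-6

a(2) = 3(4) + 3(-4) - 2 = -2
a(3) = 3(-2) + 3(4) - 3 = 3
a(4) = 3(3) + 3(-2) - 4 = -1
a(5) = 3(-1) + 3(3) - 5 = 1
a(6) = 3(1) + 3(-1) - 6 = -6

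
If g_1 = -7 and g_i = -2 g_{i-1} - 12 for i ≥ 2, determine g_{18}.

The fixed point is -12/(1 + 2) = -4, so g_i + 4 = -2(g_{i-1} + 4).
Hence g_i = -3·(-2)^{i-1} - 4.
g_{18} = -3·(-2)^{17} - 4 = -3·-131072 - 4 = 393212.

393212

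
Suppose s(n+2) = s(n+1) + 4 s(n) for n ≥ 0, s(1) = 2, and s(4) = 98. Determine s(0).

4

Let s(0) = v.
s(2) = 2 + 4v
s(3) = 10 + 4v
s(4) = 18 + 20v
So 18 + 20v = 98, giving v = 4.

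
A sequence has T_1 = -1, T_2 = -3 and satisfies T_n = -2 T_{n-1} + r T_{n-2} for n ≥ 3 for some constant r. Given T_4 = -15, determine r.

3

T_3 = 6 - r
T_4 = -12 - r
So -12 - r = -15, giving r = 3.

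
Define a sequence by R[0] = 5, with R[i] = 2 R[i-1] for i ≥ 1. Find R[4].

R[1] = 2*5 = 10
R[2] = 2*10 = 20
R[3] = 2*20 = 40
R[4] = 2*40 = 80

80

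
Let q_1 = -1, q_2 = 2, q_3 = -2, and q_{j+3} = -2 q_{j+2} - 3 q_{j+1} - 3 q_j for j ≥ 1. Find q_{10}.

16

q_4 = -2(-2) - 3(2) - 3(-1) = 1
q_5 = -2(1) - 3(-2) - 3(2) = -2
q_6 = -2(-2) - 3(1) - 3(-2) = 7
q_7 = -2(7) - 3(-2) - 3(1) = -11
q_8 = -2(-11) - 3(7) - 3(-2) = 7
q_9 = -2(7) - 3(-11) - 3(7) = -2
q_{10} = -2(-2) - 3(7) - 3(-11) = 16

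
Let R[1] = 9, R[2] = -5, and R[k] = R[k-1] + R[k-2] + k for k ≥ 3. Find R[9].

157

R[3] = (-5) + 9 + 3 = 7
R[4] = 7 + (-5) + 4 = 6
R[5] = 6 + 7 + 5 = 18
R[6] = 18 + 6 + 6 = 30
R[7] = 30 + 18 + 7 = 55
R[8] = 55 + 30 + 8 = 93
R[9] = 93 + 55 + 9 = 157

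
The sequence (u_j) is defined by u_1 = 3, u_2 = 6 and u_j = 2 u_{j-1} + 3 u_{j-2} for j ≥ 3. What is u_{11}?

u_3 = 2*6 + 3*3 = 21
u_4 = 2*21 + 3*6 = 60
u_5 = 2*60 + 3*21 = 183
u_6 = 2*183 + 3*60 = 546
u_7 = 2*546 + 3*183 = 1641
u_8 = 2*1641 + 3*546 = 4920
u_9 = 2*4920 + 3*1641 = 14763
u_{10} = 2*14763 + 3*4920 = 44286
u_{11} = 2*44286 + 3*14763 = 132861

132861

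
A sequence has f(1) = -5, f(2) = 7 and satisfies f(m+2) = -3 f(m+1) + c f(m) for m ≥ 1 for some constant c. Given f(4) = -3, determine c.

-3

f(3) = -21 - 5c
f(4) = 63 + 22c
So 63 + 22c = -3, giving c = -3.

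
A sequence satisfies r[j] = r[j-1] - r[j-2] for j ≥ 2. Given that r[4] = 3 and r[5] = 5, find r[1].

Rearranging, r[j-2] = -(r[j] - r[j-1]).
r[3] = -(5 - 3) = -2
r[2] = -(3 - (-2)) = -5
r[1] = -(-2 - (-5)) = -3

-3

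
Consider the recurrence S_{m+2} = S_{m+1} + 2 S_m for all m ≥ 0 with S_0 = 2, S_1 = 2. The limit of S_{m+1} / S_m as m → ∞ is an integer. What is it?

The characteristic equation is r^2 - r - 2 = 0, which factors as (r - 2)(r + 1) = 0.
So the roots are 2 and -1. Since |2| > |-1| and the coefficient of 2^m is non-zero, the ratio tends to 2.

2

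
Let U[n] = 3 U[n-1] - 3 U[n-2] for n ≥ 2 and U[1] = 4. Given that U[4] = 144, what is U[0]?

-6

Let U[0] = w.
U[2] = 12 - 3w
U[3] = 24 - 9w
U[4] = 36 - 18w
So 36 - 18w = 144, giving w = -6.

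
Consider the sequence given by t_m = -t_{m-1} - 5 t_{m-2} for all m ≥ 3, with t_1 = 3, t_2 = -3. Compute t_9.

t_3 = -(-3) - 5*3 = -12
t_4 = -(-12) - 5*(-3) = 27
t_5 = -27 - 5*(-12) = 33
t_6 = -33 - 5*27 = -168
t_7 = -(-168) - 5*33 = 3
t_8 = -3 - 5*(-168) = 837
t_9 = -837 - 5*3 = -852

-852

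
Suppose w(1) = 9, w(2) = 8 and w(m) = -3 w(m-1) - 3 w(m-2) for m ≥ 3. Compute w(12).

-8505

w(3) = -3*8 - 3*9 = -51
w(4) = -3*(-51) - 3*8 = 129
w(5) = -3*129 - 3*(-51) = -234
w(6) = -3*(-234) - 3*129 = 315
w(7) = -3*315 - 3*(-234) = -243
w(8) = -3*(-243) - 3*315 = -216
w(9) = -3*(-216) - 3*(-243) = 1377
w(10) = -3*1377 - 3*(-216) = -3483
w(11) = -3*(-3483) - 3*1377 = 6318
w(12) = -3*6318 - 3*(-3483) = -8505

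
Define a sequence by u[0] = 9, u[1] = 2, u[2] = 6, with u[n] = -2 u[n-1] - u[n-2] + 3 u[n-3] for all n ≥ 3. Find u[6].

u[3] = -2·6 - 2 + 3·9 = 13
u[4] = -2·13 - 6 + 3·2 = -26
u[5] = -2·(-26) - 13 + 3·6 = 57
u[6] = -2·57 - (-26) + 3·13 = -49

-49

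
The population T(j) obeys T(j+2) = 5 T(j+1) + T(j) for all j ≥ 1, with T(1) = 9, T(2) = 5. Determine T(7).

T(3) = 5·5 + 9 = 34
T(4) = 5·34 + 5 = 175
T(5) = 5·175 + 34 = 909
T(6) = 5·909 + 175 = 4720
T(7) = 5·4720 + 909 = 24509

24509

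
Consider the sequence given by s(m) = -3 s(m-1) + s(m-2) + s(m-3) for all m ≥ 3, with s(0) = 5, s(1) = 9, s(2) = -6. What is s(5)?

s(3) = -3*(-6) + 9 + 5 = 32
s(4) = -3*32 + (-6) + 9 = -93
s(5) = -3*(-93) + 32 + (-6) = 305

305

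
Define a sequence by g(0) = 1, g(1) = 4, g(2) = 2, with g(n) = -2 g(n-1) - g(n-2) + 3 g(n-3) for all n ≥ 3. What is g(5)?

g(3) = -2(2) - 4 + 3(1) = -5
g(4) = -2(-5) - 2 + 3(4) = 20
g(5) = -2(20) - (-5) + 3(2) = -29

-29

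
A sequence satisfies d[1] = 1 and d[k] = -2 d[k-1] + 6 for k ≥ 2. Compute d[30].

The fixed point is 6/(1 + 2) = 2, so d[k] - 2 = -2(d[k-1] - 2).
Hence d[k] = -1·(-2)^{k-1} + 2.
d[30] = -1·(-2)^{29} + 2 = -1·-536870912 + 2 = 536870914.

536870914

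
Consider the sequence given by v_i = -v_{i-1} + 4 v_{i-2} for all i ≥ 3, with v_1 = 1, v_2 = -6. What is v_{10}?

v_3 = -(-6) + 4(1) = 10
v_4 = -10 + 4(-6) = -34
v_5 = -(-34) + 4(10) = 74
v_6 = -74 + 4(-34) = -210
v_7 = -(-210) + 4(74) = 506
v_8 = -506 + 4(-210) = -1346
v_9 = -(-1346) + 4(506) = 3370
v_{10} = -3370 + 4(-1346) = -8754

-8754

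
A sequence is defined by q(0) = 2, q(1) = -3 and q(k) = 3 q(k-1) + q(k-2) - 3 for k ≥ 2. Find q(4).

-121

q(2) = 3(-3) + 2 - 3 = -10
q(3) = 3(-10) + (-3) - 3 = -36
q(4) = 3(-36) + (-10) - 3 = -121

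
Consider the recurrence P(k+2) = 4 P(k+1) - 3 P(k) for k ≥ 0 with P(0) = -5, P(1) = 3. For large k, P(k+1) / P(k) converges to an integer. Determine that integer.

3

The characteristic equation is r^2 - 4r + 3 = 0, which factors as (r - 3)(r - 1) = 0.
So the roots are 3 and 1. Since |3| > |1| and the coefficient of 3^k is non-zero, the ratio tends to 3.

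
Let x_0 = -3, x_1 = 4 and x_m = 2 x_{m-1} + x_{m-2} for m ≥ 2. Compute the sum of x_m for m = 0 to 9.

x_2 = 2*4 + (-3) = 5
x_3 = 2*5 + 4 = 14
x_4 = 2*14 + 5 = 33
x_5 = 2*33 + 14 = 80
x_6 = 2*80 + 33 = 193
x_7 = 2*193 + 80 = 466
x_8 = 2*466 + 193 = 1125
x_9 = 2*1125 + 466 = 2716
Sum = (-3) + 4 + 5 + 14 + 33 + 80 + 193 + 466 + 1125 + 2716 = 4633

4633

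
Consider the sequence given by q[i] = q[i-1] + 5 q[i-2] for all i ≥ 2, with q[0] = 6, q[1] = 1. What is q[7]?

q[2] = 1 + 5(6) = 31
q[3] = 31 + 5(1) = 36
q[4] = 36 + 5(31) = 191
q[5] = 191 + 5(36) = 371
q[6] = 371 + 5(191) = 1326
q[7] = 1326 + 5(371) = 3181

3181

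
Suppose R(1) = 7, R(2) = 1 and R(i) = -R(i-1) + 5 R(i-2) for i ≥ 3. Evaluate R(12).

R(3) = -1 + 5*7 = 34
R(4) = -34 + 5*1 = -29
R(5) = -(-29) + 5*34 = 199
R(6) = -199 + 5*(-29) = -344
R(7) = -(-344) + 5*199 = 1339
R(8) = -1339 + 5*(-344) = -3059
R(9) = -(-3059) + 5*1339 = 9754
R(10) = -9754 + 5*(-3059) = -25049
R(11) = -(-25049) + 5*9754 = 73819
R(12) = -73819 + 5*(-25049) = -199064

-199064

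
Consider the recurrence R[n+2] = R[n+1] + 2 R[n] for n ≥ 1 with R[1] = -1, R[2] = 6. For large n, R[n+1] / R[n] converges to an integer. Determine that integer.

2

The characteristic equation is r^2 - r - 2 = 0, which factors as (r - 2)(r + 1) = 0.
So the roots are 2 and -1. Since |2| > |-1| and the coefficient of 2^n is non-zero, the ratio tends to 2.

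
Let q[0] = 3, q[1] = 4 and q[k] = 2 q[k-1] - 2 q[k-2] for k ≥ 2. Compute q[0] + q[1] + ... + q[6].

q[2] = 2*4 - 2*3 = 2
q[3] = 2*2 - 2*4 = -4
q[4] = 2*(-4) - 2*2 = -12
q[5] = 2*(-12) - 2*(-4) = -16
q[6] = 2*(-16) - 2*(-12) = -8
Sum = 3 + 4 + 2 + (-4) + (-12) + (-16) + (-8) = -31

-31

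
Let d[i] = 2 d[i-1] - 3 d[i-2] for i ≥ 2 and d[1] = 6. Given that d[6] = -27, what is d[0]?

Let d[0] = v.
d[2] = 12 - 3v
d[3] = 6 - 6v
d[4] = -24 - 3v
d[5] = -66 + 12v
d[6] = -60 + 33v
So -60 + 33v = -27, giving v = 1.

1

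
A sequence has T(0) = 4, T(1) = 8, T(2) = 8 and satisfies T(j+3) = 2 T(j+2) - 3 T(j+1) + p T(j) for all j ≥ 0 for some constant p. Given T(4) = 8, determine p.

T(3) = -8 + 4p
T(4) = -40 + 16p
So -40 + 16p = 8, giving p = 3.

3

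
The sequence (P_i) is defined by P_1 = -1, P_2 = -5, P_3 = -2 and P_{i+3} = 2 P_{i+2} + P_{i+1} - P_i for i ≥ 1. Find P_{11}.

-1774

P_4 = 2·(-2) + (-5) - (-1) = -8
P_5 = 2·(-8) + (-2) - (-5) = -13
P_6 = 2·(-13) + (-8) - (-2) = -32
P_7 = 2·(-32) + (-13) - (-8) = -69
P_8 = 2·(-69) + (-32) - (-13) = -157
P_9 = 2·(-157) + (-69) - (-32) = -351
P_{10} = 2·(-351) + (-157) - (-69) = -790
P_{11} = 2·(-790) + (-351) - (-157) = -1774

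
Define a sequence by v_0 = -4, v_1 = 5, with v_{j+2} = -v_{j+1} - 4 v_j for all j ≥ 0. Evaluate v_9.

v_2 = -5 - 4·(-4) = 11
v_3 = -11 - 4·5 = -31
v_4 = -(-31) - 4·11 = -13
v_5 = -(-13) - 4·(-31) = 137
v_6 = -137 - 4·(-13) = -85
v_7 = -(-85) - 4·137 = -463
v_8 = -(-463) - 4·(-85) = 803
v_9 = -803 - 4·(-463) = 1049

1049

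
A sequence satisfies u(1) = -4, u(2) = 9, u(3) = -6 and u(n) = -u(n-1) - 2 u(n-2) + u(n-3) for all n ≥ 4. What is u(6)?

u(4) = -(-6) - 2(9) + (-4) = -16
u(5) = -(-16) - 2(-6) + 9 = 37
u(6) = -37 - 2(-16) + (-6) = -11

-11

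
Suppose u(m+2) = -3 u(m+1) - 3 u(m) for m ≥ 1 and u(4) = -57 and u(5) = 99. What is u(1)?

-3

Rearranging, u(m-2) = (u(m) + 3 u(m-1)) / -3.
u(3) = (99 + 3·(-57)) / -3 = -72/-3 = 24
u(2) = (-57 + 3·24) / -3 = 15/-3 = -5
u(1) = (24 + 3·(-5)) / -3 = 9/-3 = -3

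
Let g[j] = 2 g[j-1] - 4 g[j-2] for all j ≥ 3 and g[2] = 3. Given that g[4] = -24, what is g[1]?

3

Let g[1] = w.
g[3] = 6 - 4w
g[4] = -8w
So -8w = -24, giving w = 3.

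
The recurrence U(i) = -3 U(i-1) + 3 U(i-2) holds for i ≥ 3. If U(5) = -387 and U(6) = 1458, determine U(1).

-7

Rearranging, U(i-2) = (U(i) + 3 U(i-1)) / 3.
U(4) = (1458 + 3·(-387)) / 3 = 297/3 = 99
U(3) = (-387 + 3·99) / 3 = -90/3 = -30
U(2) = (99 + 3·(-30)) / 3 = 9/3 = 3
U(1) = (-30 + 3·3) / 3 = -21/3 = -7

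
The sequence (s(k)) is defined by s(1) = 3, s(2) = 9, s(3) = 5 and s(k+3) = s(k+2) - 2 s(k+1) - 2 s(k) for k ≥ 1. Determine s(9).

57

s(4) = 5 - 2·9 - 2·3 = -19
s(5) = (-19) - 2·5 - 2·9 = -47
s(6) = (-47) - 2·(-19) - 2·5 = -19
s(7) = (-19) - 2·(-47) - 2·(-19) = 113
s(8) = 113 - 2·(-19) - 2·(-47) = 245
s(9) = 245 - 2·113 - 2·(-19) = 57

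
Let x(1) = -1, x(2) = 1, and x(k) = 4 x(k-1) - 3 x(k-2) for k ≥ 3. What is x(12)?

177145

x(3) = 4·1 - 3·(-1) = 7
x(4) = 4·7 - 3·1 = 25
x(5) = 4·25 - 3·7 = 79
x(6) = 4·79 - 3·25 = 241
x(7) = 4·241 - 3·79 = 727
x(8) = 4·727 - 3·241 = 2185
x(9) = 4·2185 - 3·727 = 6559
x(10) = 4·6559 - 3·2185 = 19681
x(11) = 4·19681 - 3·6559 = 59047
x(12) = 4·59047 - 3·19681 = 177145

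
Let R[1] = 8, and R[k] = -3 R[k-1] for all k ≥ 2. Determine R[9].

R[2] = -3(8) = -24
R[3] = -3(-24) = 72
R[4] = -3(72) = -216
R[5] = -3(-216) = 648
R[6] = -3(648) = -1944
R[7] = -3(-1944) = 5832
R[8] = -3(5832) = -17496
R[9] = -3(-17496) = 52488

52488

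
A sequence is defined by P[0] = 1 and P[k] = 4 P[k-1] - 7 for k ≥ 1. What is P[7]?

P[1] = 4(1) - 7 = -3
P[2] = 4(-3) - 7 = -19
P[3] = 4(-19) - 7 = -83
P[4] = 4(-83) - 7 = -339
P[5] = 4(-339) - 7 = -1363
P[6] = 4(-1363) - 7 = -5459
P[7] = 4(-5459) - 7 = -21843

-21843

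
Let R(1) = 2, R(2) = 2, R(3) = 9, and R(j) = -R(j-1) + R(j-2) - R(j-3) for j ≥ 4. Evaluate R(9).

R(4) = -9 + 2 - 2 = -9
R(5) = -(-9) + 9 - 2 = 16
R(6) = -16 + (-9) - 9 = -34
R(7) = -(-34) + 16 - (-9) = 59
R(8) = -59 + (-34) - 16 = -109
R(9) = -(-109) + 59 - (-34) = 202

202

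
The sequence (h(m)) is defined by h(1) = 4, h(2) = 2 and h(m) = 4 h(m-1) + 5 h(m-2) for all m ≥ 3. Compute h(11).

h(3) = 4·2 + 5·4 = 28
h(4) = 4·28 + 5·2 = 122
h(5) = 4·122 + 5·28 = 628
h(6) = 4·628 + 5·122 = 3122
h(7) = 4·3122 + 5·628 = 15628
h(8) = 4·15628 + 5·3122 = 78122
h(9) = 4·78122 + 5·15628 = 390628
h(10) = 4·390628 + 5·78122 = 1953122
h(11) = 4·1953122 + 5·390628 = 9765628

9765628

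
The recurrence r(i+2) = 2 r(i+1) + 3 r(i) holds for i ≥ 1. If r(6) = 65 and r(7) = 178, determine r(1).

Rearranging, r(i-2) = (r(i) - 2 r(i-1)) / 3.
r(5) = (178 - 2*65) / 3 = 48/3 = 16
r(4) = (65 - 2*16) / 3 = 33/3 = 11
r(3) = (16 - 2*11) / 3 = -6/3 = -2
r(2) = (11 - 2*(-2)) / 3 = 15/3 = 5
r(1) = (-2 - 2*5) / 3 = -12/3 = -4

-4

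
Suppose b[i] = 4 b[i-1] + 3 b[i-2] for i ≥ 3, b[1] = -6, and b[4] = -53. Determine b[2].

1

Let b[2] = z.
b[3] = -18 + 4z
b[4] = -72 + 19z
So -72 + 19z = -53, giving z = 1.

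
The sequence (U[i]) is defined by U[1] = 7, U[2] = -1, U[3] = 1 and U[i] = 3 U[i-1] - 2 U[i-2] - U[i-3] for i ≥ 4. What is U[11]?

U[4] = 3·1 - 2·(-1) - 7 = -2
U[5] = 3·(-2) - 2·1 - (-1) = -7
U[6] = 3·(-7) - 2·(-2) - 1 = -18
U[7] = 3·(-18) - 2·(-7) - (-2) = -38
U[8] = 3·(-38) - 2·(-18) - (-7) = -71
U[9] = 3·(-71) - 2·(-38) - (-18) = -119
U[10] = 3·(-119) - 2·(-71) - (-38) = -177
U[11] = 3·(-177) - 2·(-119) - (-71) = -222

-222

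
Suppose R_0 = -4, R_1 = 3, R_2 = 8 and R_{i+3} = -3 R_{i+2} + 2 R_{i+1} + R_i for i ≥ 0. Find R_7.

-3560

R_3 = -3*8 + 2*3 + (-4) = -22
R_4 = -3*(-22) + 2*8 + 3 = 85
R_5 = -3*85 + 2*(-22) + 8 = -291
R_6 = -3*(-291) + 2*85 + (-22) = 1021
R_7 = -3*1021 + 2*(-291) + 85 = -3560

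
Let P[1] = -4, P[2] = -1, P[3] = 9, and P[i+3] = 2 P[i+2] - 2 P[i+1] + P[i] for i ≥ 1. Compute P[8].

P[4] = 2·9 - 2·(-1) + (-4) = 16
P[5] = 2·16 - 2·9 + (-1) = 13
P[6] = 2·13 - 2·16 + 9 = 3
P[7] = 2·3 - 2·13 + 16 = -4
P[8] = 2·(-4) - 2·3 + 13 = -1

-1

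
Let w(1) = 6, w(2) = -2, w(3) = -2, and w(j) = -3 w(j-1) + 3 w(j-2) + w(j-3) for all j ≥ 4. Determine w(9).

w(4) = -3·(-2) + 3·(-2) + 6 = 6
w(5) = -3·6 + 3·(-2) + (-2) = -26
w(6) = -3·(-26) + 3·6 + (-2) = 94
w(7) = -3·94 + 3·(-26) + 6 = -354
w(8) = -3·(-354) + 3·94 + (-26) = 1318
w(9) = -3·1318 + 3·(-354) + 94 = -4922

-4922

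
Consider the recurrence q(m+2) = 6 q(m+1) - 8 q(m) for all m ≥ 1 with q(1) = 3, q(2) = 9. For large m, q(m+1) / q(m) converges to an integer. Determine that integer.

4

The characteristic equation is r^2 - 6r + 8 = 0, which factors as (r - 4)(r - 2) = 0.
So the roots are 4 and 2. Since |4| > |2| and the coefficient of 4^m is non-zero, the ratio tends to 4.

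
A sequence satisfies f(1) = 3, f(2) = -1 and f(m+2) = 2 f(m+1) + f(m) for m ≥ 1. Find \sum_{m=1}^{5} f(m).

7

f(3) = 2(-1) + 3 = 1
f(4) = 2(1) + (-1) = 1
f(5) = 2(1) + 1 = 3
Sum = 3 + (-1) + 1 + 1 + 3 = 7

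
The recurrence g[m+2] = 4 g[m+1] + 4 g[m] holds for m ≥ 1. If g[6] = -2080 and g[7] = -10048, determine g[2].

Rearranging, g[m-2] = (g[m] - 4 g[m-1]) / 4.
g[5] = (-10048 - 4·(-2080)) / 4 = -1728/4 = -432
g[4] = (-2080 - 4·(-432)) / 4 = -352/4 = -88
g[3] = (-432 - 4·(-88)) / 4 = -80/4 = -20
g[2] = (-88 - 4·(-20)) / 4 = -8/4 = -2

-2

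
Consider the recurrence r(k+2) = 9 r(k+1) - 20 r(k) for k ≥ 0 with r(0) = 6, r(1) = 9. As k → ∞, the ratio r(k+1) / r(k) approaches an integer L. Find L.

5

The characteristic equation is r^2 - 9r + 20 = 0, which factors as (r - 5)(r - 4) = 0.
So the roots are 5 and 4. Since |5| > |4| and the coefficient of 5^k is non-zero, the ratio tends to 5.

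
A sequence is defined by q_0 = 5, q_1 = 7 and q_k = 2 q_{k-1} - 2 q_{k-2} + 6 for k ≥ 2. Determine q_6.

-10

q_2 = 2(7) - 2(5) + 6 = 10
q_3 = 2(10) - 2(7) + 6 = 12
q_4 = 2(12) - 2(10) + 6 = 10
q_5 = 2(10) - 2(12) + 6 = 2
q_6 = 2(2) - 2(10) + 6 = -10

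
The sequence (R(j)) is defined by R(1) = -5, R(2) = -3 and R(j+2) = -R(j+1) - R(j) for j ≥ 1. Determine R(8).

-3

R(3) = -(-3) - (-5) = 8
R(4) = -8 - (-3) = -5
R(5) = -(-5) - 8 = -3
R(6) = -(-3) - (-5) = 8
R(7) = -8 - (-3) = -5
R(8) = -(-5) - 8 = -3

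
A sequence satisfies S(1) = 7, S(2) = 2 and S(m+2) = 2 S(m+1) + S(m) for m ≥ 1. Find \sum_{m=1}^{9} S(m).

S(3) = 2·2 + 7 = 11
S(4) = 2·11 + 2 = 24
S(5) = 2·24 + 11 = 59
S(6) = 2·59 + 24 = 142
S(7) = 2·142 + 59 = 343
S(8) = 2·343 + 142 = 828
S(9) = 2·828 + 343 = 1999
Sum = 7 + 2 + 11 + 24 + 59 + 142 + 343 + 828 + 1999 = 3415

3415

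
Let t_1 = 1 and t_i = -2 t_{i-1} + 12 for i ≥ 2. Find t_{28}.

The fixed point is 12/(1 + 2) = 4, so t_i - 4 = -2(t_{i-1} - 4).
Hence t_i = -3·(-2)^{i-1} + 4.
t_{28} = -3·(-2)^{27} + 4 = -3·-134217728 + 4 = 402653188.

402653188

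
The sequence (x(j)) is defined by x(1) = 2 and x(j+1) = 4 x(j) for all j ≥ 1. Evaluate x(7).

8192

x(2) = 4*2 = 8
x(3) = 4*8 = 32
x(4) = 4*32 = 128
x(5) = 4*128 = 512
x(6) = 4*512 = 2048
x(7) = 4*2048 = 8192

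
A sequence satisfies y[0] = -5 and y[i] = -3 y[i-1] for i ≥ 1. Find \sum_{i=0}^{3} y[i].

y[1] = -3(-5) = 15
y[2] = -3(15) = -45
y[3] = -3(-45) = 135
Sum = (-5) + 15 + (-45) + 135 = 100

100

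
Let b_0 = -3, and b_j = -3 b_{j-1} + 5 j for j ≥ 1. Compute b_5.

b_1 = -3·(-3) + 5 = 14
b_2 = -3·14 + 10 = -32
b_3 = -3·(-32) + 15 = 111
b_4 = -3·111 + 20 = -313
b_5 = -3·(-313) + 25 = 964

964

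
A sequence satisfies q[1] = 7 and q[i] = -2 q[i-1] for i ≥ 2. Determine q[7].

448

q[2] = -2(7) = -14
q[3] = -2(-14) = 28
q[4] = -2(28) = -56
q[5] = -2(-56) = 112
q[6] = -2(112) = -224
q[7] = -2(-224) = 448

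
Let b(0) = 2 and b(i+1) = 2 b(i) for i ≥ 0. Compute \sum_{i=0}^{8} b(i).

1022

b(1) = 2·2 = 4
b(2) = 2·4 = 8
b(3) = 2·8 = 16
b(4) = 2·16 = 32
b(5) = 2·32 = 64
b(6) = 2·64 = 128
b(7) = 2·128 = 256
b(8) = 2·256 = 512
Sum = 2 + 4 + 8 + 16 + 32 + 64 + 128 + 256 + 512 = 1022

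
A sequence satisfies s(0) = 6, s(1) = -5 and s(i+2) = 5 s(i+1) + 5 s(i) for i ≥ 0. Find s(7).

4375

s(2) = 5*(-5) + 5*6 = 5
s(3) = 5*5 + 5*(-5) = 0
s(4) = 5*0 + 5*5 = 25
s(5) = 5*25 + 5*0 = 125
s(6) = 5*125 + 5*25 = 750
s(7) = 5*750 + 5*125 = 4375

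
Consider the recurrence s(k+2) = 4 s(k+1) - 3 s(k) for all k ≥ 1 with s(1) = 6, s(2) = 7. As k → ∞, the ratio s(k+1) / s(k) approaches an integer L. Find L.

3

The characteristic equation is r^2 - 4r + 3 = 0, which factors as (r - 3)(r - 1) = 0.
So the roots are 3 and 1. Since |3| > |1| and the coefficient of 3^k is non-zero, the ratio tends to 3.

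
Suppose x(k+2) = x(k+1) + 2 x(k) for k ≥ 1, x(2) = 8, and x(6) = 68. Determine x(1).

Let x(1) = w.
x(3) = 8 + 2w
x(4) = 24 + 2w
x(5) = 40 + 6w
x(6) = 88 + 10w
So 88 + 10w = 68, giving w = -2.

-2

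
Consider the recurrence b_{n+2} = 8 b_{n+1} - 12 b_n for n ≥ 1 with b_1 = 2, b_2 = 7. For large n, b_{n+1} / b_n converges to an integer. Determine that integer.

6

The characteristic equation is r^2 - 8r + 12 = 0, which factors as (r - 6)(r - 2) = 0.
So the roots are 6 and 2. Since |6| > |2| and the coefficient of 6^n is non-zero, the ratio tends to 6.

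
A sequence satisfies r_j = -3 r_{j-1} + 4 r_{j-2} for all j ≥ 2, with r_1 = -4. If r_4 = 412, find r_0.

4

Let r_0 = x.
r_2 = 12 + 4x
r_3 = -52 - 12x
r_4 = 204 + 52x
So 204 + 52x = 412, giving x = 4.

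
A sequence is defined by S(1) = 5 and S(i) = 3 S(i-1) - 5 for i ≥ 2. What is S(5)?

205

S(2) = 3*5 - 5 = 10
S(3) = 3*10 - 5 = 25
S(4) = 3*25 - 5 = 70
S(5) = 3*70 - 5 = 205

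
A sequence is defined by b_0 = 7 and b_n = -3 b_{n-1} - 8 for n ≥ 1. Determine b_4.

727

b_1 = -3*7 - 8 = -29
b_2 = -3*(-29) - 8 = 79
b_3 = -3*79 - 8 = -245
b_4 = -3*(-245) - 8 = 727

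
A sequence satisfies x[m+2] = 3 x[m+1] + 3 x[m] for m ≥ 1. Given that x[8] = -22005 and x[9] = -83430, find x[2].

Rearranging, x[m-2] = (x[m] - 3 x[m-1]) / 3.
x[7] = (-83430 - 3·(-22005)) / 3 = -17415/3 = -5805
x[6] = (-22005 - 3·(-5805)) / 3 = -4590/3 = -1530
x[5] = (-5805 - 3·(-1530)) / 3 = -1215/3 = -405
x[4] = (-1530 - 3·(-405)) / 3 = -315/3 = -105
x[3] = (-405 - 3·(-105)) / 3 = -90/3 = -30
x[2] = (-105 - 3·(-30)) / 3 = -15/3 = -5

-5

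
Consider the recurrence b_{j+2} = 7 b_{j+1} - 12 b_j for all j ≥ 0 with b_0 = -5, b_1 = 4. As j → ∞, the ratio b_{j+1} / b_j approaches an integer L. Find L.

4

The characteristic equation is r^2 - 7r + 12 = 0, which factors as (r - 4)(r - 3) = 0.
So the roots are 4 and 3. Since |4| > |3| and the coefficient of 4^j is non-zero, the ratio tends to 4.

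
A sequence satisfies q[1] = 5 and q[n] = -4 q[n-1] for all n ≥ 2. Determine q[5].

1280

q[2] = -4*5 = -20
q[3] = -4*(-20) = 80
q[4] = -4*80 = -320
q[5] = -4*(-320) = 1280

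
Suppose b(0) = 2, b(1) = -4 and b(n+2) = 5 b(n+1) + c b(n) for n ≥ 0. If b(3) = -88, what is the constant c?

2

b(2) = -20 + 2c
b(3) = -100 + 6c
So -100 + 6c = -88, giving c = 2.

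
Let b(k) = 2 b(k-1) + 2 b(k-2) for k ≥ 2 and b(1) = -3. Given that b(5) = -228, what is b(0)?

-3

Let b(0) = v.
b(2) = -6 + 2v
b(3) = -18 + 4v
b(4) = -48 + 12v
b(5) = -132 + 32v
So -132 + 32v = -228, giving v = -3.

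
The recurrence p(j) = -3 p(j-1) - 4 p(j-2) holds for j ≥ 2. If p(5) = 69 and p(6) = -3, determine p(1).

-3

Rearranging, p(j-2) = (p(j) + 3 p(j-1)) / -4.
p(4) = (-3 + 3*69) / -4 = 204/-4 = -51
p(3) = (69 + 3*(-51)) / -4 = -84/-4 = 21
p(2) = (-51 + 3*21) / -4 = 12/-4 = -3
p(1) = (21 + 3*(-3)) / -4 = 12/-4 = -3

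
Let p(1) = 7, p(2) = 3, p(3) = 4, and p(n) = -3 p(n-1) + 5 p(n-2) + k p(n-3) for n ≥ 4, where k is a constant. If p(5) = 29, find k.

p(4) = 3 + 7k
p(5) = 11 - 18k
So 11 - 18k = 29, giving k = -1.

-1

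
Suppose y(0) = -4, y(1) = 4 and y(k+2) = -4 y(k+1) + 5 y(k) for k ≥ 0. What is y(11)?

y(2) = -4*4 + 5*(-4) = -36
y(3) = -4*(-36) + 5*4 = 164
y(4) = -4*164 + 5*(-36) = -836
y(5) = -4*(-836) + 5*164 = 4164
y(6) = -4*4164 + 5*(-836) = -20836
y(7) = -4*(-20836) + 5*4164 = 104164
y(8) = -4*104164 + 5*(-20836) = -520836
y(9) = -4*(-520836) + 5*104164 = 2604164
y(10) = -4*2604164 + 5*(-520836) = -13020836
y(11) = -4*(-13020836) + 5*2604164 = 65104164

65104164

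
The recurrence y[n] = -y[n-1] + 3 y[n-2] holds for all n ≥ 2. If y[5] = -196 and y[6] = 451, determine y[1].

Rearranging, y[n-2] = (y[n] + y[n-1]) / 3.
y[4] = (451 + (-196)) / 3 = 255/3 = 85
y[3] = (-196 + 85) / 3 = -111/3 = -37
y[2] = (85 + (-37)) / 3 = 48/3 = 16
y[1] = (-37 + 16) / 3 = -21/3 = -7

-7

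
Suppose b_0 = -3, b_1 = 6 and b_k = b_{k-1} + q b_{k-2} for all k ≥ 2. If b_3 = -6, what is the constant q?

-4

b_2 = 6 - 3q
b_3 = 6 + 3q
So 6 + 3q = -6, giving q = -4.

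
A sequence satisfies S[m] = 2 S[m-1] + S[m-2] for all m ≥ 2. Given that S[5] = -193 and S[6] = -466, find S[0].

-4

Rearranging, S[m-2] = S[m] - 2 S[m-1].
S[4] = -466 - 2·(-193) = -80
S[3] = -193 - 2·(-80) = -33
S[2] = -80 - 2·(-33) = -14
S[1] = -33 - 2·(-14) = -5
S[0] = -14 - 2·(-5) = -4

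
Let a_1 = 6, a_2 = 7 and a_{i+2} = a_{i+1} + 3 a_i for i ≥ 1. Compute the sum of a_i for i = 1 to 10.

a_3 = 7 + 3(6) = 25
a_4 = 25 + 3(7) = 46
a_5 = 46 + 3(25) = 121
a_6 = 121 + 3(46) = 259
a_7 = 259 + 3(121) = 622
a_8 = 622 + 3(259) = 1399
a_9 = 1399 + 3(622) = 3265
a_{10} = 3265 + 3(1399) = 7462
Sum = 6 + 7 + 25 + 46 + 121 + 259 + 622 + 1399 + 3265 + 7462 = 13212

13212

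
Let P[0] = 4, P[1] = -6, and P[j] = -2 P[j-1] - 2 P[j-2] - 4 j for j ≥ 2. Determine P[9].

-76

P[2] = -2*(-6) - 2*4 - 8 = -4
P[3] = -2*(-4) - 2*(-6) - 12 = 8
P[4] = -2*8 - 2*(-4) - 16 = -24
P[5] = -2*(-24) - 2*8 - 20 = 12
P[6] = -2*12 - 2*(-24) - 24 = 0
P[7] = -2*0 - 2*12 - 28 = -52
P[8] = -2*(-52) - 2*0 - 32 = 72
P[9] = -2*72 - 2*(-52) - 36 = -76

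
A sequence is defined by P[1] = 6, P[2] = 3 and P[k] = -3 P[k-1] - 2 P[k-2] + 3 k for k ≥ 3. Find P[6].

P[3] = -3*3 - 2*6 + 9 = -12
P[4] = -3*(-12) - 2*3 + 12 = 42
P[5] = -3*42 - 2*(-12) + 15 = -87
P[6] = -3*(-87) - 2*42 + 18 = 195

195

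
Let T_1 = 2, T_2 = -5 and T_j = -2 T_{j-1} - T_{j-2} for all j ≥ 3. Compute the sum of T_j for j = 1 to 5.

8

T_3 = -2(-5) - 2 = 8
T_4 = -2(8) - (-5) = -11
T_5 = -2(-11) - 8 = 14
Sum = 2 + (-5) + 8 + (-11) + 14 = 8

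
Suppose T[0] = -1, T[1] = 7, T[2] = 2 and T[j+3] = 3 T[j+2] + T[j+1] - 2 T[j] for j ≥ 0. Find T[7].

1043

T[3] = 3*2 + 7 - 2*(-1) = 15
T[4] = 3*15 + 2 - 2*7 = 33
T[5] = 3*33 + 15 - 2*2 = 110
T[6] = 3*110 + 33 - 2*15 = 333
T[7] = 3*333 + 110 - 2*33 = 1043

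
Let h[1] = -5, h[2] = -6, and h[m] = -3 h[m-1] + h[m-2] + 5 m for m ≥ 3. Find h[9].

h[3] = -3·(-6) + (-5) + 15 = 28
h[4] = -3·28 + (-6) + 20 = -70
h[5] = -3·(-70) + 28 + 25 = 263
h[6] = -3·263 + (-70) + 30 = -829
h[7] = -3·(-829) + 263 + 35 = 2785
h[8] = -3·2785 + (-829) + 40 = -9144
h[9] = -3·(-9144) + 2785 + 45 = 30262

30262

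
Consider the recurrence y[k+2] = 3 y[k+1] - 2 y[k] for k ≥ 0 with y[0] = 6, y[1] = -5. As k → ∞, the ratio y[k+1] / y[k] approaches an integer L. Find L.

The characteristic equation is r^2 - 3r + 2 = 0, which factors as (r - 2)(r - 1) = 0.
So the roots are 2 and 1. Since |2| > |1| and the coefficient of 2^k is non-zero, the ratio tends to 2.

2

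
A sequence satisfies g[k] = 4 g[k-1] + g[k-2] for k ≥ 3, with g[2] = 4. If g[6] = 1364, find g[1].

2

Let g[1] = y.
g[3] = 16 + y
g[4] = 68 + 4y
g[5] = 288 + 17y
g[6] = 1220 + 72y
So 1220 + 72y = 1364, giving y = 2.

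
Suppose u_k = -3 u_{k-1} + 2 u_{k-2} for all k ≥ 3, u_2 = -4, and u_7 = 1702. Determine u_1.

-1

Let u_1 = w.
u_3 = 12 + 2w
u_4 = -44 - 6w
u_5 = 156 + 22w
u_6 = -556 - 78w
u_7 = 1980 + 278w
So 1980 + 278w = 1702, giving w = -1.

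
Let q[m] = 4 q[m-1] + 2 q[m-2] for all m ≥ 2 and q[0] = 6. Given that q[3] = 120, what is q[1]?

4

Let q[1] = w.
q[2] = 12 + 4w
q[3] = 48 + 18w
So 48 + 18w = 120, giving w = 4.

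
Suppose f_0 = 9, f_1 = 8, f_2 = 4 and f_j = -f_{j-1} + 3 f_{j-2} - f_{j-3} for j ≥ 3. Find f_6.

f_3 = -4 + 3·8 - 9 = 11
f_4 = -11 + 3·4 - 8 = -7
f_5 = -(-7) + 3·11 - 4 = 36
f_6 = -36 + 3·(-7) - 11 = -68

-68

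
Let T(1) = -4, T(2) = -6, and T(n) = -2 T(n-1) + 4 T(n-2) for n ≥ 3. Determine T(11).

29696

T(3) = -2*(-6) + 4*(-4) = -4
T(4) = -2*(-4) + 4*(-6) = -16
T(5) = -2*(-16) + 4*(-4) = 16
T(6) = -2*16 + 4*(-16) = -96
T(7) = -2*(-96) + 4*16 = 256
T(8) = -2*256 + 4*(-96) = -896
T(9) = -2*(-896) + 4*256 = 2816
T(10) = -2*2816 + 4*(-896) = -9216
T(11) = -2*(-9216) + 4*2816 = 29696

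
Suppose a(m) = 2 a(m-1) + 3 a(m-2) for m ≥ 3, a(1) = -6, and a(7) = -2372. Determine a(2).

Let a(2) = w.
a(3) = -18 + 2w
a(4) = -36 + 7w
a(5) = -126 + 20w
a(6) = -360 + 61w
a(7) = -1098 + 182w
So -1098 + 182w = -2372, giving w = -7.

-7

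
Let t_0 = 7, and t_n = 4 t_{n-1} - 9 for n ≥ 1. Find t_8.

262147

t_1 = 4*7 - 9 = 19
t_2 = 4*19 - 9 = 67
t_3 = 4*67 - 9 = 259
t_4 = 4*259 - 9 = 1027
t_5 = 4*1027 - 9 = 4099
t_6 = 4*4099 - 9 = 16387
t_7 = 4*16387 - 9 = 65539
t_8 = 4*65539 - 9 = 262147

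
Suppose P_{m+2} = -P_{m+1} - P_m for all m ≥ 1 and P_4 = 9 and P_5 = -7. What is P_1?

9

Rearranging, P_{m-2} = -(P_m + P_{m-1}).
P_3 = -(-7 + 9) = -2
P_2 = -(9 + (-2)) = -7
P_1 = -(-2 + (-7)) = 9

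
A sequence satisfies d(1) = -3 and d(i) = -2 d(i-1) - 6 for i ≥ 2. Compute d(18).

131070

The fixed point is -6/(1 + 2) = -2, so d(i) + 2 = -2(d(i-1) + 2).
Hence d(i) = -1·(-2)^{i-1} - 2.
d(18) = -1·(-2)^{17} - 2 = -1·-131072 - 2 = 131070.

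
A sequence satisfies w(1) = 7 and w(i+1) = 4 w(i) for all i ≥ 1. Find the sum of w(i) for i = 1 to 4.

595

w(2) = 4*7 = 28
w(3) = 4*28 = 112
w(4) = 4*112 = 448
Sum = 7 + 28 + 112 + 448 = 595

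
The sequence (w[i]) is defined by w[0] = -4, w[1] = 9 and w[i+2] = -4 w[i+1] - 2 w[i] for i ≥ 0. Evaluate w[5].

w[2] = -4·9 - 2·(-4) = -28
w[3] = -4·(-28) - 2·9 = 94
w[4] = -4·94 - 2·(-28) = -320
w[5] = -4·(-320) - 2·94 = 1092

1092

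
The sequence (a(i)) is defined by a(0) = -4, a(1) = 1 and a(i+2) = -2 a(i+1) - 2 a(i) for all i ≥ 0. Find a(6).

-24

a(2) = -2·1 - 2·(-4) = 6
a(3) = -2·6 - 2·1 = -14
a(4) = -2·(-14) - 2·6 = 16
a(5) = -2·16 - 2·(-14) = -4
a(6) = -2·(-4) - 2·16 = -24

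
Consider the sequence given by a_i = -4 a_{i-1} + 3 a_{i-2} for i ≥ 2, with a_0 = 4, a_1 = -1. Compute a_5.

-1465

a_2 = -4(-1) + 3(4) = 16
a_3 = -4(16) + 3(-1) = -67
a_4 = -4(-67) + 3(16) = 316
a_5 = -4(316) + 3(-67) = -1465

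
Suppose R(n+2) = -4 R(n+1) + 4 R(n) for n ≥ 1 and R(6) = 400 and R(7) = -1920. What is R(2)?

Rearranging, R(n-2) = (R(n) + 4 R(n-1)) / 4.
R(5) = (-1920 + 4(400)) / 4 = -320/4 = -80
R(4) = (400 + 4(-80)) / 4 = 80/4 = 20
R(3) = (-80 + 4(20)) / 4 = 0/4 = 0
R(2) = (20 + 4(0)) / 4 = 20/4 = 5

5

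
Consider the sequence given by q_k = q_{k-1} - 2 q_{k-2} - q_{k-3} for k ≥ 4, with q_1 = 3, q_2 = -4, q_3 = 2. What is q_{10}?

q_4 = 2 - 2·(-4) - 3 = 7
q_5 = 7 - 2·2 - (-4) = 7
q_6 = 7 - 2·7 - 2 = -9
q_7 = (-9) - 2·7 - 7 = -30
q_8 = (-30) - 2·(-9) - 7 = -19
q_9 = (-19) - 2·(-30) - (-9) = 50
q_{10} = 50 - 2·(-19) - (-30) = 118

118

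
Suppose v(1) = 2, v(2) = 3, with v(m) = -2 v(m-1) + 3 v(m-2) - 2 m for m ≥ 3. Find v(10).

11659

v(3) = -2(3) + 3(2) - 6 = -6
v(4) = -2(-6) + 3(3) - 8 = 13
v(5) = -2(13) + 3(-6) - 10 = -54
v(6) = -2(-54) + 3(13) - 12 = 135
v(7) = -2(135) + 3(-54) - 14 = -446
v(8) = -2(-446) + 3(135) - 16 = 1281
v(9) = -2(1281) + 3(-446) - 18 = -3918
v(10) = -2(-3918) + 3(1281) - 20 = 11659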